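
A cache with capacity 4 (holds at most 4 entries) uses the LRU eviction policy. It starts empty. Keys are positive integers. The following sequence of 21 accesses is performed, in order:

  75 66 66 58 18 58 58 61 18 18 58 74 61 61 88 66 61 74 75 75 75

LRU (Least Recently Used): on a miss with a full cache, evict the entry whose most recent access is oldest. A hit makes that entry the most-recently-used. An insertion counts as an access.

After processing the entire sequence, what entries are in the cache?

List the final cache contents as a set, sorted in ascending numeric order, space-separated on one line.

LRU simulation (capacity=4):
  1. access 75: MISS. Cache (LRU->MRU): [75]
  2. access 66: MISS. Cache (LRU->MRU): [75 66]
  3. access 66: HIT. Cache (LRU->MRU): [75 66]
  4. access 58: MISS. Cache (LRU->MRU): [75 66 58]
  5. access 18: MISS. Cache (LRU->MRU): [75 66 58 18]
  6. access 58: HIT. Cache (LRU->MRU): [75 66 18 58]
  7. access 58: HIT. Cache (LRU->MRU): [75 66 18 58]
  8. access 61: MISS, evict 75. Cache (LRU->MRU): [66 18 58 61]
  9. access 18: HIT. Cache (LRU->MRU): [66 58 61 18]
  10. access 18: HIT. Cache (LRU->MRU): [66 58 61 18]
  11. access 58: HIT. Cache (LRU->MRU): [66 61 18 58]
  12. access 74: MISS, evict 66. Cache (LRU->MRU): [61 18 58 74]
  13. access 61: HIT. Cache (LRU->MRU): [18 58 74 61]
  14. access 61: HIT. Cache (LRU->MRU): [18 58 74 61]
  15. access 88: MISS, evict 18. Cache (LRU->MRU): [58 74 61 88]
  16. access 66: MISS, evict 58. Cache (LRU->MRU): [74 61 88 66]
  17. access 61: HIT. Cache (LRU->MRU): [74 88 66 61]
  18. access 74: HIT. Cache (LRU->MRU): [88 66 61 74]
  19. access 75: MISS, evict 88. Cache (LRU->MRU): [66 61 74 75]
  20. access 75: HIT. Cache (LRU->MRU): [66 61 74 75]
  21. access 75: HIT. Cache (LRU->MRU): [66 61 74 75]
Total: 12 hits, 9 misses, 5 evictions

Answer: 61 66 74 75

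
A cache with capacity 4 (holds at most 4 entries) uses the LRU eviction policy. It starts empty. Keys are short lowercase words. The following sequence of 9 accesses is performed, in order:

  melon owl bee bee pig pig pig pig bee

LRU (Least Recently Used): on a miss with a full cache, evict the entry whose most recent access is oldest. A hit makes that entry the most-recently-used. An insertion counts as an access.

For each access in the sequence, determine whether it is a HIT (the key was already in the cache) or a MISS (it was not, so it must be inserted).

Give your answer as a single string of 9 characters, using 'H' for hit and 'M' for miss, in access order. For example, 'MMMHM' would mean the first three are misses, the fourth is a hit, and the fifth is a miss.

Answer: MMMHMHHHH

Derivation:
LRU simulation (capacity=4):
  1. access melon: MISS. Cache (LRU->MRU): [melon]
  2. access owl: MISS. Cache (LRU->MRU): [melon owl]
  3. access bee: MISS. Cache (LRU->MRU): [melon owl bee]
  4. access bee: HIT. Cache (LRU->MRU): [melon owl bee]
  5. access pig: MISS. Cache (LRU->MRU): [melon owl bee pig]
  6. access pig: HIT. Cache (LRU->MRU): [melon owl bee pig]
  7. access pig: HIT. Cache (LRU->MRU): [melon owl bee pig]
  8. access pig: HIT. Cache (LRU->MRU): [melon owl bee pig]
  9. access bee: HIT. Cache (LRU->MRU): [melon owl pig bee]
Total: 5 hits, 4 misses, 0 evictions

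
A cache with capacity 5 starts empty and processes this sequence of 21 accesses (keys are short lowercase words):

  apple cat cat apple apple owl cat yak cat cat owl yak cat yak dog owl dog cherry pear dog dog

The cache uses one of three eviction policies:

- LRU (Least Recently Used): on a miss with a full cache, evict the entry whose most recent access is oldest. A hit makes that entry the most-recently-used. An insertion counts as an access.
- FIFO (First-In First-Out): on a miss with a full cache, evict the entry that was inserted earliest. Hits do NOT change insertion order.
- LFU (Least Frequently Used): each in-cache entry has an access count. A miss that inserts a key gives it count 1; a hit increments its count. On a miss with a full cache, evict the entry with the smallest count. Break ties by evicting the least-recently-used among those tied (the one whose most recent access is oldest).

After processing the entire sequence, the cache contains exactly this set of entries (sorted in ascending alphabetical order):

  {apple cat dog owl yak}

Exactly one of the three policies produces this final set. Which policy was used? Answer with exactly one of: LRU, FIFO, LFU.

Simulating under each policy and comparing final sets:
  LRU: final set = {cherry dog owl pear yak} -> differs
  FIFO: final set = {cherry dog owl pear yak} -> differs
  LFU: final set = {apple cat dog owl yak} -> MATCHES target
Only LFU produces the target set.

Answer: LFU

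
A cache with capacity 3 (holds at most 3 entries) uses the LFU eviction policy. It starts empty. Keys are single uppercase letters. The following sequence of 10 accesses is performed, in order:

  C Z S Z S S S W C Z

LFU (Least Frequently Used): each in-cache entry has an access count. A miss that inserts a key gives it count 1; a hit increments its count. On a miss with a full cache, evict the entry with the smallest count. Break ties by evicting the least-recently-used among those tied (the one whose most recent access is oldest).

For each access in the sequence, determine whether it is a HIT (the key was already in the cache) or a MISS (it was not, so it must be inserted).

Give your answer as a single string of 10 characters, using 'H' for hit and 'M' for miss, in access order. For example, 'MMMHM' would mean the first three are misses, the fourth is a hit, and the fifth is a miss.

Answer: MMMHHHHMMH

Derivation:
LFU simulation (capacity=3):
  1. access C: MISS. Cache: [C(c=1)]
  2. access Z: MISS. Cache: [C(c=1) Z(c=1)]
  3. access S: MISS. Cache: [C(c=1) Z(c=1) S(c=1)]
  4. access Z: HIT, count now 2. Cache: [C(c=1) S(c=1) Z(c=2)]
  5. access S: HIT, count now 2. Cache: [C(c=1) Z(c=2) S(c=2)]
  6. access S: HIT, count now 3. Cache: [C(c=1) Z(c=2) S(c=3)]
  7. access S: HIT, count now 4. Cache: [C(c=1) Z(c=2) S(c=4)]
  8. access W: MISS, evict C(c=1). Cache: [W(c=1) Z(c=2) S(c=4)]
  9. access C: MISS, evict W(c=1). Cache: [C(c=1) Z(c=2) S(c=4)]
  10. access Z: HIT, count now 3. Cache: [C(c=1) Z(c=3) S(c=4)]
Total: 5 hits, 5 misses, 2 evictions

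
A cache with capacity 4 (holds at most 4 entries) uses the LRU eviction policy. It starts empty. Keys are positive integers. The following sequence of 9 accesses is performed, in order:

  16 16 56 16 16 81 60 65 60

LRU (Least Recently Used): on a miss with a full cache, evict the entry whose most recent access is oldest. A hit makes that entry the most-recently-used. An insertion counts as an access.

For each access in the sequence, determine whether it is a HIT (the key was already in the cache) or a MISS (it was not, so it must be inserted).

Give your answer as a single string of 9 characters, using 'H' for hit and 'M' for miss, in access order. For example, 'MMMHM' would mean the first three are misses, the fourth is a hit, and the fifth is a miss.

Answer: MHMHHMMMH

Derivation:
LRU simulation (capacity=4):
  1. access 16: MISS. Cache (LRU->MRU): [16]
  2. access 16: HIT. Cache (LRU->MRU): [16]
  3. access 56: MISS. Cache (LRU->MRU): [16 56]
  4. access 16: HIT. Cache (LRU->MRU): [56 16]
  5. access 16: HIT. Cache (LRU->MRU): [56 16]
  6. access 81: MISS. Cache (LRU->MRU): [56 16 81]
  7. access 60: MISS. Cache (LRU->MRU): [56 16 81 60]
  8. access 65: MISS, evict 56. Cache (LRU->MRU): [16 81 60 65]
  9. access 60: HIT. Cache (LRU->MRU): [16 81 65 60]
Total: 4 hits, 5 misses, 1 evictions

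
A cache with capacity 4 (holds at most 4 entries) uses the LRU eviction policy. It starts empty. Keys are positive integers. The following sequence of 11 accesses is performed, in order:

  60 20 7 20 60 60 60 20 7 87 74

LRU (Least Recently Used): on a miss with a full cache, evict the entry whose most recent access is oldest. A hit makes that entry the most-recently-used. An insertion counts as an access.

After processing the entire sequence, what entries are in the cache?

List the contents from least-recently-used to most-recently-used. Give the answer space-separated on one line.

LRU simulation (capacity=4):
  1. access 60: MISS. Cache (LRU->MRU): [60]
  2. access 20: MISS. Cache (LRU->MRU): [60 20]
  3. access 7: MISS. Cache (LRU->MRU): [60 20 7]
  4. access 20: HIT. Cache (LRU->MRU): [60 7 20]
  5. access 60: HIT. Cache (LRU->MRU): [7 20 60]
  6. access 60: HIT. Cache (LRU->MRU): [7 20 60]
  7. access 60: HIT. Cache (LRU->MRU): [7 20 60]
  8. access 20: HIT. Cache (LRU->MRU): [7 60 20]
  9. access 7: HIT. Cache (LRU->MRU): [60 20 7]
  10. access 87: MISS. Cache (LRU->MRU): [60 20 7 87]
  11. access 74: MISS, evict 60. Cache (LRU->MRU): [20 7 87 74]
Total: 6 hits, 5 misses, 1 evictions

Answer: 20 7 87 74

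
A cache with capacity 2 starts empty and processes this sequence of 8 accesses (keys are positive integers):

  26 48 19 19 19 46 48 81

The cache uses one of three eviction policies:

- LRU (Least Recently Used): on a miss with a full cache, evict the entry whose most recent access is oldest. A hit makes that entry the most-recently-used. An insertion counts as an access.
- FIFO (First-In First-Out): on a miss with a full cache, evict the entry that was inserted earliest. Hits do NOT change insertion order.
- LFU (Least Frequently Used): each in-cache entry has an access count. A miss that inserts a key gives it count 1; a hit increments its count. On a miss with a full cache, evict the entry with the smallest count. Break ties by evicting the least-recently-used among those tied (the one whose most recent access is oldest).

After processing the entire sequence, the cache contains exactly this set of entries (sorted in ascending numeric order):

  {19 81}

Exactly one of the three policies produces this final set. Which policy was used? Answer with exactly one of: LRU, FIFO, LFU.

Simulating under each policy and comparing final sets:
  LRU: final set = {48 81} -> differs
  FIFO: final set = {48 81} -> differs
  LFU: final set = {19 81} -> MATCHES target
Only LFU produces the target set.

Answer: LFU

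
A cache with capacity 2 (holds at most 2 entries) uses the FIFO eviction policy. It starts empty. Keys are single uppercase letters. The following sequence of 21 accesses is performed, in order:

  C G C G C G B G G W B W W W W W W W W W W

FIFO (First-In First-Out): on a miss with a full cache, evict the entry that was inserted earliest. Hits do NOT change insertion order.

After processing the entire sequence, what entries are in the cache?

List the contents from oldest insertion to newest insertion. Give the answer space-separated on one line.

FIFO simulation (capacity=2):
  1. access C: MISS. Cache (old->new): [C]
  2. access G: MISS. Cache (old->new): [C G]
  3. access C: HIT. Cache (old->new): [C G]
  4. access G: HIT. Cache (old->new): [C G]
  5. access C: HIT. Cache (old->new): [C G]
  6. access G: HIT. Cache (old->new): [C G]
  7. access B: MISS, evict C. Cache (old->new): [G B]
  8. access G: HIT. Cache (old->new): [G B]
  9. access G: HIT. Cache (old->new): [G B]
  10. access W: MISS, evict G. Cache (old->new): [B W]
  11. access B: HIT. Cache (old->new): [B W]
  12. access W: HIT. Cache (old->new): [B W]
  13. access W: HIT. Cache (old->new): [B W]
  14. access W: HIT. Cache (old->new): [B W]
  15. access W: HIT. Cache (old->new): [B W]
  16. access W: HIT. Cache (old->new): [B W]
  17. access W: HIT. Cache (old->new): [B W]
  18. access W: HIT. Cache (old->new): [B W]
  19. access W: HIT. Cache (old->new): [B W]
  20. access W: HIT. Cache (old->new): [B W]
  21. access W: HIT. Cache (old->new): [B W]
Total: 17 hits, 4 misses, 2 evictions

Answer: B W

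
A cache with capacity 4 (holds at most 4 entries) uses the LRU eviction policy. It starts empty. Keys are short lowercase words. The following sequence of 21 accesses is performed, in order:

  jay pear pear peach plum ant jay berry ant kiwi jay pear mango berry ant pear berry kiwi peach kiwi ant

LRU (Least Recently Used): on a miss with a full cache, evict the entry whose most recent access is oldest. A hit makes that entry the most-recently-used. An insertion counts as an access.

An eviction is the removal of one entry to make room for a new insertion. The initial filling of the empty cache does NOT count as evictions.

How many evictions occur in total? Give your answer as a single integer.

LRU simulation (capacity=4):
  1. access jay: MISS. Cache (LRU->MRU): [jay]
  2. access pear: MISS. Cache (LRU->MRU): [jay pear]
  3. access pear: HIT. Cache (LRU->MRU): [jay pear]
  4. access peach: MISS. Cache (LRU->MRU): [jay pear peach]
  5. access plum: MISS. Cache (LRU->MRU): [jay pear peach plum]
  6. access ant: MISS, evict jay. Cache (LRU->MRU): [pear peach plum ant]
  7. access jay: MISS, evict pear. Cache (LRU->MRU): [peach plum ant jay]
  8. access berry: MISS, evict peach. Cache (LRU->MRU): [plum ant jay berry]
  9. access ant: HIT. Cache (LRU->MRU): [plum jay berry ant]
  10. access kiwi: MISS, evict plum. Cache (LRU->MRU): [jay berry ant kiwi]
  11. access jay: HIT. Cache (LRU->MRU): [berry ant kiwi jay]
  12. access pear: MISS, evict berry. Cache (LRU->MRU): [ant kiwi jay pear]
  13. access mango: MISS, evict ant. Cache (LRU->MRU): [kiwi jay pear mango]
  14. access berry: MISS, evict kiwi. Cache (LRU->MRU): [jay pear mango berry]
  15. access ant: MISS, evict jay. Cache (LRU->MRU): [pear mango berry ant]
  16. access pear: HIT. Cache (LRU->MRU): [mango berry ant pear]
  17. access berry: HIT. Cache (LRU->MRU): [mango ant pear berry]
  18. access kiwi: MISS, evict mango. Cache (LRU->MRU): [ant pear berry kiwi]
  19. access peach: MISS, evict ant. Cache (LRU->MRU): [pear berry kiwi peach]
  20. access kiwi: HIT. Cache (LRU->MRU): [pear berry peach kiwi]
  21. access ant: MISS, evict pear. Cache (LRU->MRU): [berry peach kiwi ant]
Total: 6 hits, 15 misses, 11 evictions

Answer: 11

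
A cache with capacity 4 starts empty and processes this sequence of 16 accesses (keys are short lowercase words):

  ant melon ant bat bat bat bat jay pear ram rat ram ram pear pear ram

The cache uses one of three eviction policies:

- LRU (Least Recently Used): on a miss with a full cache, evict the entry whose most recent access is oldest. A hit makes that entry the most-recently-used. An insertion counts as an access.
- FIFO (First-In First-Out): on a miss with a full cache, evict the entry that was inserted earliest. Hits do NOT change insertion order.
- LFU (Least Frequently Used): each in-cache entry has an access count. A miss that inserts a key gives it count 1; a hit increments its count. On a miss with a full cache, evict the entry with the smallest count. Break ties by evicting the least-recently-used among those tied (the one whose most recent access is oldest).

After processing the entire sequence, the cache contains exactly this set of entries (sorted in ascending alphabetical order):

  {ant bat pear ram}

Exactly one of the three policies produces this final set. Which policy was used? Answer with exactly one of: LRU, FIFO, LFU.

Simulating under each policy and comparing final sets:
  LRU: final set = {jay pear ram rat} -> differs
  FIFO: final set = {jay pear ram rat} -> differs
  LFU: final set = {ant bat pear ram} -> MATCHES target
Only LFU produces the target set.

Answer: LFU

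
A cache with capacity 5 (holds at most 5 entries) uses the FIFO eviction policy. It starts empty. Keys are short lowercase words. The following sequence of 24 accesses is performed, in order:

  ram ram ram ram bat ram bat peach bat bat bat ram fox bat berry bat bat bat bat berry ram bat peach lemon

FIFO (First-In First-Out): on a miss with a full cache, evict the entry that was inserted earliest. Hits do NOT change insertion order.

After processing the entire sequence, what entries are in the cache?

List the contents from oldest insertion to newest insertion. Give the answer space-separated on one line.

FIFO simulation (capacity=5):
  1. access ram: MISS. Cache (old->new): [ram]
  2. access ram: HIT. Cache (old->new): [ram]
  3. access ram: HIT. Cache (old->new): [ram]
  4. access ram: HIT. Cache (old->new): [ram]
  5. access bat: MISS. Cache (old->new): [ram bat]
  6. access ram: HIT. Cache (old->new): [ram bat]
  7. access bat: HIT. Cache (old->new): [ram bat]
  8. access peach: MISS. Cache (old->new): [ram bat peach]
  9. access bat: HIT. Cache (old->new): [ram bat peach]
  10. access bat: HIT. Cache (old->new): [ram bat peach]
  11. access bat: HIT. Cache (old->new): [ram bat peach]
  12. access ram: HIT. Cache (old->new): [ram bat peach]
  13. access fox: MISS. Cache (old->new): [ram bat peach fox]
  14. access bat: HIT. Cache (old->new): [ram bat peach fox]
  15. access berry: MISS. Cache (old->new): [ram bat peach fox berry]
  16. access bat: HIT. Cache (old->new): [ram bat peach fox berry]
  17. access bat: HIT. Cache (old->new): [ram bat peach fox berry]
  18. access bat: HIT. Cache (old->new): [ram bat peach fox berry]
  19. access bat: HIT. Cache (old->new): [ram bat peach fox berry]
  20. access berry: HIT. Cache (old->new): [ram bat peach fox berry]
  21. access ram: HIT. Cache (old->new): [ram bat peach fox berry]
  22. access bat: HIT. Cache (old->new): [ram bat peach fox berry]
  23. access peach: HIT. Cache (old->new): [ram bat peach fox berry]
  24. access lemon: MISS, evict ram. Cache (old->new): [bat peach fox berry lemon]
Total: 18 hits, 6 misses, 1 evictions

Answer: bat peach fox berry lemon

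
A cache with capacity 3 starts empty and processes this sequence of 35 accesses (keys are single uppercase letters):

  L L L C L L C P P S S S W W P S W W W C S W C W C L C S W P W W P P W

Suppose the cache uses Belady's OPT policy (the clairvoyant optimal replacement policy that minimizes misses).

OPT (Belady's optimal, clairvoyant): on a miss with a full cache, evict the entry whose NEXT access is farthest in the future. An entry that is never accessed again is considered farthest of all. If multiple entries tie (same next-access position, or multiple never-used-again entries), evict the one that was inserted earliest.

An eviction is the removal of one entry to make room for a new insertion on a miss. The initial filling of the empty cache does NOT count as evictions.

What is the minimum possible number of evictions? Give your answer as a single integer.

Answer: 6

Derivation:
OPT (Belady) simulation (capacity=3):
  1. access L: MISS. Cache: [L]
  2. access L: HIT. Next use of L: step 3. Cache: [L]
  3. access L: HIT. Next use of L: step 5. Cache: [L]
  4. access C: MISS. Cache: [L C]
  5. access L: HIT. Next use of L: step 6. Cache: [L C]
  6. access L: HIT. Next use of L: step 26. Cache: [L C]
  7. access C: HIT. Next use of C: step 20. Cache: [L C]
  8. access P: MISS. Cache: [L C P]
  9. access P: HIT. Next use of P: step 15. Cache: [L C P]
  10. access S: MISS, evict L (next use: step 26). Cache: [C P S]
  11. access S: HIT. Next use of S: step 12. Cache: [C P S]
  12. access S: HIT. Next use of S: step 16. Cache: [C P S]
  13. access W: MISS, evict C (next use: step 20). Cache: [P S W]
  14. access W: HIT. Next use of W: step 17. Cache: [P S W]
  15. access P: HIT. Next use of P: step 30. Cache: [P S W]
  16. access S: HIT. Next use of S: step 21. Cache: [P S W]
  17. access W: HIT. Next use of W: step 18. Cache: [P S W]
  18. access W: HIT. Next use of W: step 19. Cache: [P S W]
  19. access W: HIT. Next use of W: step 22. Cache: [P S W]
  20. access C: MISS, evict P (next use: step 30). Cache: [S W C]
  21. access S: HIT. Next use of S: step 28. Cache: [S W C]
  22. access W: HIT. Next use of W: step 24. Cache: [S W C]
  23. access C: HIT. Next use of C: step 25. Cache: [S W C]
  24. access W: HIT. Next use of W: step 29. Cache: [S W C]
  25. access C: HIT. Next use of C: step 27. Cache: [S W C]
  26. access L: MISS, evict W (next use: step 29). Cache: [S C L]
  27. access C: HIT. Next use of C: never. Cache: [S C L]
  28. access S: HIT. Next use of S: never. Cache: [S C L]
  29. access W: MISS, evict S (next use: never). Cache: [C L W]
  30. access P: MISS, evict C (next use: never). Cache: [L W P]
  31. access W: HIT. Next use of W: step 32. Cache: [L W P]
  32. access W: HIT. Next use of W: step 35. Cache: [L W P]
  33. access P: HIT. Next use of P: step 34. Cache: [L W P]
  34. access P: HIT. Next use of P: never. Cache: [L W P]
  35. access W: HIT. Next use of W: never. Cache: [L W P]
Total: 26 hits, 9 misses, 6 evictions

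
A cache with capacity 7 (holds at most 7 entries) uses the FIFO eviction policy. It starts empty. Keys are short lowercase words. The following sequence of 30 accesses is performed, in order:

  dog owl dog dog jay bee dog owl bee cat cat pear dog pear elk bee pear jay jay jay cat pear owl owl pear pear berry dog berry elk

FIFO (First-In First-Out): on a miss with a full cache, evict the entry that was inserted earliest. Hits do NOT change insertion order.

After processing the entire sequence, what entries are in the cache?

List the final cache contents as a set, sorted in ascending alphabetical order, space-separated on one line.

Answer: bee berry cat dog elk jay pear

Derivation:
FIFO simulation (capacity=7):
  1. access dog: MISS. Cache (old->new): [dog]
  2. access owl: MISS. Cache (old->new): [dog owl]
  3. access dog: HIT. Cache (old->new): [dog owl]
  4. access dog: HIT. Cache (old->new): [dog owl]
  5. access jay: MISS. Cache (old->new): [dog owl jay]
  6. access bee: MISS. Cache (old->new): [dog owl jay bee]
  7. access dog: HIT. Cache (old->new): [dog owl jay bee]
  8. access owl: HIT. Cache (old->new): [dog owl jay bee]
  9. access bee: HIT. Cache (old->new): [dog owl jay bee]
  10. access cat: MISS. Cache (old->new): [dog owl jay bee cat]
  11. access cat: HIT. Cache (old->new): [dog owl jay bee cat]
  12. access pear: MISS. Cache (old->new): [dog owl jay bee cat pear]
  13. access dog: HIT. Cache (old->new): [dog owl jay bee cat pear]
  14. access pear: HIT. Cache (old->new): [dog owl jay bee cat pear]
  15. access elk: MISS. Cache (old->new): [dog owl jay bee cat pear elk]
  16. access bee: HIT. Cache (old->new): [dog owl jay bee cat pear elk]
  17. access pear: HIT. Cache (old->new): [dog owl jay bee cat pear elk]
  18. access jay: HIT. Cache (old->new): [dog owl jay bee cat pear elk]
  19. access jay: HIT. Cache (old->new): [dog owl jay bee cat pear elk]
  20. access jay: HIT. Cache (old->new): [dog owl jay bee cat pear elk]
  21. access cat: HIT. Cache (old->new): [dog owl jay bee cat pear elk]
  22. access pear: HIT. Cache (old->new): [dog owl jay bee cat pear elk]
  23. access owl: HIT. Cache (old->new): [dog owl jay bee cat pear elk]
  24. access owl: HIT. Cache (old->new): [dog owl jay bee cat pear elk]
  25. access pear: HIT. Cache (old->new): [dog owl jay bee cat pear elk]
  26. access pear: HIT. Cache (old->new): [dog owl jay bee cat pear elk]
  27. access berry: MISS, evict dog. Cache (old->new): [owl jay bee cat pear elk berry]
  28. access dog: MISS, evict owl. Cache (old->new): [jay bee cat pear elk berry dog]
  29. access berry: HIT. Cache (old->new): [jay bee cat pear elk berry dog]
  30. access elk: HIT. Cache (old->new): [jay bee cat pear elk berry dog]
Total: 21 hits, 9 misses, 2 evictions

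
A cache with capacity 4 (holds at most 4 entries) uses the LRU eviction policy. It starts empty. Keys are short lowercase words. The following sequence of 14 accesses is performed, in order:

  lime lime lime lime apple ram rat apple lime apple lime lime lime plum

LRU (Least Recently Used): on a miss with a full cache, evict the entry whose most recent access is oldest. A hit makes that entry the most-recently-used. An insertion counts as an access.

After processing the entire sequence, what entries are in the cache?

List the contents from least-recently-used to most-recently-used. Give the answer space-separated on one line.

LRU simulation (capacity=4):
  1. access lime: MISS. Cache (LRU->MRU): [lime]
  2. access lime: HIT. Cache (LRU->MRU): [lime]
  3. access lime: HIT. Cache (LRU->MRU): [lime]
  4. access lime: HIT. Cache (LRU->MRU): [lime]
  5. access apple: MISS. Cache (LRU->MRU): [lime apple]
  6. access ram: MISS. Cache (LRU->MRU): [lime apple ram]
  7. access rat: MISS. Cache (LRU->MRU): [lime apple ram rat]
  8. access apple: HIT. Cache (LRU->MRU): [lime ram rat apple]
  9. access lime: HIT. Cache (LRU->MRU): [ram rat apple lime]
  10. access apple: HIT. Cache (LRU->MRU): [ram rat lime apple]
  11. access lime: HIT. Cache (LRU->MRU): [ram rat apple lime]
  12. access lime: HIT. Cache (LRU->MRU): [ram rat apple lime]
  13. access lime: HIT. Cache (LRU->MRU): [ram rat apple lime]
  14. access plum: MISS, evict ram. Cache (LRU->MRU): [rat apple lime plum]
Total: 9 hits, 5 misses, 1 evictions

Answer: rat apple lime plum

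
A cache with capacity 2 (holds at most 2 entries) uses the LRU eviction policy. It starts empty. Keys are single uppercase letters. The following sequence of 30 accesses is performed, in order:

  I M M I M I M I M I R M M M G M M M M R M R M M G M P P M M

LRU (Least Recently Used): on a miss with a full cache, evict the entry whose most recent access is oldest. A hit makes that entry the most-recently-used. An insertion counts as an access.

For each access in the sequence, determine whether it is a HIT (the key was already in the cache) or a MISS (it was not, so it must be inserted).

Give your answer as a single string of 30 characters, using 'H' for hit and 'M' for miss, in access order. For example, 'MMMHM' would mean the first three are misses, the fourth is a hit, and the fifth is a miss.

LRU simulation (capacity=2):
  1. access I: MISS. Cache (LRU->MRU): [I]
  2. access M: MISS. Cache (LRU->MRU): [I M]
  3. access M: HIT. Cache (LRU->MRU): [I M]
  4. access I: HIT. Cache (LRU->MRU): [M I]
  5. access M: HIT. Cache (LRU->MRU): [I M]
  6. access I: HIT. Cache (LRU->MRU): [M I]
  7. access M: HIT. Cache (LRU->MRU): [I M]
  8. access I: HIT. Cache (LRU->MRU): [M I]
  9. access M: HIT. Cache (LRU->MRU): [I M]
  10. access I: HIT. Cache (LRU->MRU): [M I]
  11. access R: MISS, evict M. Cache (LRU->MRU): [I R]
  12. access M: MISS, evict I. Cache (LRU->MRU): [R M]
  13. access M: HIT. Cache (LRU->MRU): [R M]
  14. access M: HIT. Cache (LRU->MRU): [R M]
  15. access G: MISS, evict R. Cache (LRU->MRU): [M G]
  16. access M: HIT. Cache (LRU->MRU): [G M]
  17. access M: HIT. Cache (LRU->MRU): [G M]
  18. access M: HIT. Cache (LRU->MRU): [G M]
  19. access M: HIT. Cache (LRU->MRU): [G M]
  20. access R: MISS, evict G. Cache (LRU->MRU): [M R]
  21. access M: HIT. Cache (LRU->MRU): [R M]
  22. access R: HIT. Cache (LRU->MRU): [M R]
  23. access M: HIT. Cache (LRU->MRU): [R M]
  24. access M: HIT. Cache (LRU->MRU): [R M]
  25. access G: MISS, evict R. Cache (LRU->MRU): [M G]
  26. access M: HIT. Cache (LRU->MRU): [G M]
  27. access P: MISS, evict G. Cache (LRU->MRU): [M P]
  28. access P: HIT. Cache (LRU->MRU): [M P]
  29. access M: HIT. Cache (LRU->MRU): [P M]
  30. access M: HIT. Cache (LRU->MRU): [P M]
Total: 22 hits, 8 misses, 6 evictions

Answer: MMHHHHHHHHMMHHMHHHHMHHHHMHMHHH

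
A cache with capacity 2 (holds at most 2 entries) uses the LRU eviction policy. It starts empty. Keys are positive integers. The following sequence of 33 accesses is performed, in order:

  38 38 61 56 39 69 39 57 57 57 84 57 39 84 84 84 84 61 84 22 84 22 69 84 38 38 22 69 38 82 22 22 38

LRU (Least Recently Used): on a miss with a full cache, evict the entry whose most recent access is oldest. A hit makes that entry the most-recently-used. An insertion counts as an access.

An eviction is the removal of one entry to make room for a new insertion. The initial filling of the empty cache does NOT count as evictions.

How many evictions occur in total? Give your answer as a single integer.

Answer: 18

Derivation:
LRU simulation (capacity=2):
  1. access 38: MISS. Cache (LRU->MRU): [38]
  2. access 38: HIT. Cache (LRU->MRU): [38]
  3. access 61: MISS. Cache (LRU->MRU): [38 61]
  4. access 56: MISS, evict 38. Cache (LRU->MRU): [61 56]
  5. access 39: MISS, evict 61. Cache (LRU->MRU): [56 39]
  6. access 69: MISS, evict 56. Cache (LRU->MRU): [39 69]
  7. access 39: HIT. Cache (LRU->MRU): [69 39]
  8. access 57: MISS, evict 69. Cache (LRU->MRU): [39 57]
  9. access 57: HIT. Cache (LRU->MRU): [39 57]
  10. access 57: HIT. Cache (LRU->MRU): [39 57]
  11. access 84: MISS, evict 39. Cache (LRU->MRU): [57 84]
  12. access 57: HIT. Cache (LRU->MRU): [84 57]
  13. access 39: MISS, evict 84. Cache (LRU->MRU): [57 39]
  14. access 84: MISS, evict 57. Cache (LRU->MRU): [39 84]
  15. access 84: HIT. Cache (LRU->MRU): [39 84]
  16. access 84: HIT. Cache (LRU->MRU): [39 84]
  17. access 84: HIT. Cache (LRU->MRU): [39 84]
  18. access 61: MISS, evict 39. Cache (LRU->MRU): [84 61]
  19. access 84: HIT. Cache (LRU->MRU): [61 84]
  20. access 22: MISS, evict 61. Cache (LRU->MRU): [84 22]
  21. access 84: HIT. Cache (LRU->MRU): [22 84]
  22. access 22: HIT. Cache (LRU->MRU): [84 22]
  23. access 69: MISS, evict 84. Cache (LRU->MRU): [22 69]
  24. access 84: MISS, evict 22. Cache (LRU->MRU): [69 84]
  25. access 38: MISS, evict 69. Cache (LRU->MRU): [84 38]
  26. access 38: HIT. Cache (LRU->MRU): [84 38]
  27. access 22: MISS, evict 84. Cache (LRU->MRU): [38 22]
  28. access 69: MISS, evict 38. Cache (LRU->MRU): [22 69]
  29. access 38: MISS, evict 22. Cache (LRU->MRU): [69 38]
  30. access 82: MISS, evict 69. Cache (LRU->MRU): [38 82]
  31. access 22: MISS, evict 38. Cache (LRU->MRU): [82 22]
  32. access 22: HIT. Cache (LRU->MRU): [82 22]
  33. access 38: MISS, evict 82. Cache (LRU->MRU): [22 38]
Total: 13 hits, 20 misses, 18 evictions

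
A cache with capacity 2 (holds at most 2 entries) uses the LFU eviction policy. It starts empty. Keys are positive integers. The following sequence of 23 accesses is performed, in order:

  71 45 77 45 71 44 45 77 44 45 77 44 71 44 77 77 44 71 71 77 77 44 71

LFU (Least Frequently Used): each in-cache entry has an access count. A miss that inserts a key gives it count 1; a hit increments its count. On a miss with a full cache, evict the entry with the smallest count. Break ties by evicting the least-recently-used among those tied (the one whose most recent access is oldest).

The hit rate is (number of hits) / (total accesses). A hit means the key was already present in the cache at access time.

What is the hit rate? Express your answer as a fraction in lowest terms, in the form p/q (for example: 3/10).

LFU simulation (capacity=2):
  1. access 71: MISS. Cache: [71(c=1)]
  2. access 45: MISS. Cache: [71(c=1) 45(c=1)]
  3. access 77: MISS, evict 71(c=1). Cache: [45(c=1) 77(c=1)]
  4. access 45: HIT, count now 2. Cache: [77(c=1) 45(c=2)]
  5. access 71: MISS, evict 77(c=1). Cache: [71(c=1) 45(c=2)]
  6. access 44: MISS, evict 71(c=1). Cache: [44(c=1) 45(c=2)]
  7. access 45: HIT, count now 3. Cache: [44(c=1) 45(c=3)]
  8. access 77: MISS, evict 44(c=1). Cache: [77(c=1) 45(c=3)]
  9. access 44: MISS, evict 77(c=1). Cache: [44(c=1) 45(c=3)]
  10. access 45: HIT, count now 4. Cache: [44(c=1) 45(c=4)]
  11. access 77: MISS, evict 44(c=1). Cache: [77(c=1) 45(c=4)]
  12. access 44: MISS, evict 77(c=1). Cache: [44(c=1) 45(c=4)]
  13. access 71: MISS, evict 44(c=1). Cache: [71(c=1) 45(c=4)]
  14. access 44: MISS, evict 71(c=1). Cache: [44(c=1) 45(c=4)]
  15. access 77: MISS, evict 44(c=1). Cache: [77(c=1) 45(c=4)]
  16. access 77: HIT, count now 2. Cache: [77(c=2) 45(c=4)]
  17. access 44: MISS, evict 77(c=2). Cache: [44(c=1) 45(c=4)]
  18. access 71: MISS, evict 44(c=1). Cache: [71(c=1) 45(c=4)]
  19. access 71: HIT, count now 2. Cache: [71(c=2) 45(c=4)]
  20. access 77: MISS, evict 71(c=2). Cache: [77(c=1) 45(c=4)]
  21. access 77: HIT, count now 2. Cache: [77(c=2) 45(c=4)]
  22. access 44: MISS, evict 77(c=2). Cache: [44(c=1) 45(c=4)]
  23. access 71: MISS, evict 44(c=1). Cache: [71(c=1) 45(c=4)]
Total: 6 hits, 17 misses, 15 evictions

Hit rate = 6/23

Answer: 6/23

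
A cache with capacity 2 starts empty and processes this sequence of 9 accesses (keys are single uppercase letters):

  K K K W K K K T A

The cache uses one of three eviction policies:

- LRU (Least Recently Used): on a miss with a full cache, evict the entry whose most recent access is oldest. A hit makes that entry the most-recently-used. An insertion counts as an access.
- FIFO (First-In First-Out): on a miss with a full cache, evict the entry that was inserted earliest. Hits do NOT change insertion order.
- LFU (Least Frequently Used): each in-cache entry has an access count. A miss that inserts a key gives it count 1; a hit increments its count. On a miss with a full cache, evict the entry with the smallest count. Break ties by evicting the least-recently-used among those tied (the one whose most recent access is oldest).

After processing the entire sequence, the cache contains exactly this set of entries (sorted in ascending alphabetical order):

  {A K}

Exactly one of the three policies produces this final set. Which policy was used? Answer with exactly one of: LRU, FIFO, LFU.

Simulating under each policy and comparing final sets:
  LRU: final set = {A T} -> differs
  FIFO: final set = {A T} -> differs
  LFU: final set = {A K} -> MATCHES target
Only LFU produces the target set.

Answer: LFU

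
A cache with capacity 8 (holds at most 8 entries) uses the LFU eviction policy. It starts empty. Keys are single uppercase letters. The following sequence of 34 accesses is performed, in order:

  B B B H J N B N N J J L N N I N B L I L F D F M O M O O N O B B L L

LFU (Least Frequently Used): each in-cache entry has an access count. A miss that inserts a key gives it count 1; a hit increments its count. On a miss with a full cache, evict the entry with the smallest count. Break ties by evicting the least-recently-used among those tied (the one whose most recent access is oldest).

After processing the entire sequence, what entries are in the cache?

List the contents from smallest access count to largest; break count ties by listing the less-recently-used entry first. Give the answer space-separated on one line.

LFU simulation (capacity=8):
  1. access B: MISS. Cache: [B(c=1)]
  2. access B: HIT, count now 2. Cache: [B(c=2)]
  3. access B: HIT, count now 3. Cache: [B(c=3)]
  4. access H: MISS. Cache: [H(c=1) B(c=3)]
  5. access J: MISS. Cache: [H(c=1) J(c=1) B(c=3)]
  6. access N: MISS. Cache: [H(c=1) J(c=1) N(c=1) B(c=3)]
  7. access B: HIT, count now 4. Cache: [H(c=1) J(c=1) N(c=1) B(c=4)]
  8. access N: HIT, count now 2. Cache: [H(c=1) J(c=1) N(c=2) B(c=4)]
  9. access N: HIT, count now 3. Cache: [H(c=1) J(c=1) N(c=3) B(c=4)]
  10. access J: HIT, count now 2. Cache: [H(c=1) J(c=2) N(c=3) B(c=4)]
  11. access J: HIT, count now 3. Cache: [H(c=1) N(c=3) J(c=3) B(c=4)]
  12. access L: MISS. Cache: [H(c=1) L(c=1) N(c=3) J(c=3) B(c=4)]
  13. access N: HIT, count now 4. Cache: [H(c=1) L(c=1) J(c=3) B(c=4) N(c=4)]
  14. access N: HIT, count now 5. Cache: [H(c=1) L(c=1) J(c=3) B(c=4) N(c=5)]
  15. access I: MISS. Cache: [H(c=1) L(c=1) I(c=1) J(c=3) B(c=4) N(c=5)]
  16. access N: HIT, count now 6. Cache: [H(c=1) L(c=1) I(c=1) J(c=3) B(c=4) N(c=6)]
  17. access B: HIT, count now 5. Cache: [H(c=1) L(c=1) I(c=1) J(c=3) B(c=5) N(c=6)]
  18. access L: HIT, count now 2. Cache: [H(c=1) I(c=1) L(c=2) J(c=3) B(c=5) N(c=6)]
  19. access I: HIT, count now 2. Cache: [H(c=1) L(c=2) I(c=2) J(c=3) B(c=5) N(c=6)]
  20. access L: HIT, count now 3. Cache: [H(c=1) I(c=2) J(c=3) L(c=3) B(c=5) N(c=6)]
  21. access F: MISS. Cache: [H(c=1) F(c=1) I(c=2) J(c=3) L(c=3) B(c=5) N(c=6)]
  22. access D: MISS. Cache: [H(c=1) F(c=1) D(c=1) I(c=2) J(c=3) L(c=3) B(c=5) N(c=6)]
  23. access F: HIT, count now 2. Cache: [H(c=1) D(c=1) I(c=2) F(c=2) J(c=3) L(c=3) B(c=5) N(c=6)]
  24. access M: MISS, evict H(c=1). Cache: [D(c=1) M(c=1) I(c=2) F(c=2) J(c=3) L(c=3) B(c=5) N(c=6)]
  25. access O: MISS, evict D(c=1). Cache: [M(c=1) O(c=1) I(c=2) F(c=2) J(c=3) L(c=3) B(c=5) N(c=6)]
  26. access M: HIT, count now 2. Cache: [O(c=1) I(c=2) F(c=2) M(c=2) J(c=3) L(c=3) B(c=5) N(c=6)]
  27. access O: HIT, count now 2. Cache: [I(c=2) F(c=2) M(c=2) O(c=2) J(c=3) L(c=3) B(c=5) N(c=6)]
  28. access O: HIT, count now 3. Cache: [I(c=2) F(c=2) M(c=2) J(c=3) L(c=3) O(c=3) B(c=5) N(c=6)]
  29. access N: HIT, count now 7. Cache: [I(c=2) F(c=2) M(c=2) J(c=3) L(c=3) O(c=3) B(c=5) N(c=7)]
  30. access O: HIT, count now 4. Cache: [I(c=2) F(c=2) M(c=2) J(c=3) L(c=3) O(c=4) B(c=5) N(c=7)]
  31. access B: HIT, count now 6. Cache: [I(c=2) F(c=2) M(c=2) J(c=3) L(c=3) O(c=4) B(c=6) N(c=7)]
  32. access B: HIT, count now 7. Cache: [I(c=2) F(c=2) M(c=2) J(c=3) L(c=3) O(c=4) N(c=7) B(c=7)]
  33. access L: HIT, count now 4. Cache: [I(c=2) F(c=2) M(c=2) J(c=3) O(c=4) L(c=4) N(c=7) B(c=7)]
  34. access L: HIT, count now 5. Cache: [I(c=2) F(c=2) M(c=2) J(c=3) O(c=4) L(c=5) N(c=7) B(c=7)]
Total: 24 hits, 10 misses, 2 evictions

Answer: I F M J O L N B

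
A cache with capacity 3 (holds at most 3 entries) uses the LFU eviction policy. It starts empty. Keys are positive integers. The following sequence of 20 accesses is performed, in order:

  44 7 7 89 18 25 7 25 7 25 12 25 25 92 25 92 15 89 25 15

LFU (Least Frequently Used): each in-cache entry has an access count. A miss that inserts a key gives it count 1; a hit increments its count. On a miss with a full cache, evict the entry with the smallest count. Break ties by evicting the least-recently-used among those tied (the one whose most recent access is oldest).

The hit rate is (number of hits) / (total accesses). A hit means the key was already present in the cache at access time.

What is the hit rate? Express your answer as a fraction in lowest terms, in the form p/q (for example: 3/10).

Answer: 1/2

Derivation:
LFU simulation (capacity=3):
  1. access 44: MISS. Cache: [44(c=1)]
  2. access 7: MISS. Cache: [44(c=1) 7(c=1)]
  3. access 7: HIT, count now 2. Cache: [44(c=1) 7(c=2)]
  4. access 89: MISS. Cache: [44(c=1) 89(c=1) 7(c=2)]
  5. access 18: MISS, evict 44(c=1). Cache: [89(c=1) 18(c=1) 7(c=2)]
  6. access 25: MISS, evict 89(c=1). Cache: [18(c=1) 25(c=1) 7(c=2)]
  7. access 7: HIT, count now 3. Cache: [18(c=1) 25(c=1) 7(c=3)]
  8. access 25: HIT, count now 2. Cache: [18(c=1) 25(c=2) 7(c=3)]
  9. access 7: HIT, count now 4. Cache: [18(c=1) 25(c=2) 7(c=4)]
  10. access 25: HIT, count now 3. Cache: [18(c=1) 25(c=3) 7(c=4)]
  11. access 12: MISS, evict 18(c=1). Cache: [12(c=1) 25(c=3) 7(c=4)]
  12. access 25: HIT, count now 4. Cache: [12(c=1) 7(c=4) 25(c=4)]
  13. access 25: HIT, count now 5. Cache: [12(c=1) 7(c=4) 25(c=5)]
  14. access 92: MISS, evict 12(c=1). Cache: [92(c=1) 7(c=4) 25(c=5)]
  15. access 25: HIT, count now 6. Cache: [92(c=1) 7(c=4) 25(c=6)]
  16. access 92: HIT, count now 2. Cache: [92(c=2) 7(c=4) 25(c=6)]
  17. access 15: MISS, evict 92(c=2). Cache: [15(c=1) 7(c=4) 25(c=6)]
  18. access 89: MISS, evict 15(c=1). Cache: [89(c=1) 7(c=4) 25(c=6)]
  19. access 25: HIT, count now 7. Cache: [89(c=1) 7(c=4) 25(c=7)]
  20. access 15: MISS, evict 89(c=1). Cache: [15(c=1) 7(c=4) 25(c=7)]
Total: 10 hits, 10 misses, 7 evictions

Hit rate = 10/20 = 1/2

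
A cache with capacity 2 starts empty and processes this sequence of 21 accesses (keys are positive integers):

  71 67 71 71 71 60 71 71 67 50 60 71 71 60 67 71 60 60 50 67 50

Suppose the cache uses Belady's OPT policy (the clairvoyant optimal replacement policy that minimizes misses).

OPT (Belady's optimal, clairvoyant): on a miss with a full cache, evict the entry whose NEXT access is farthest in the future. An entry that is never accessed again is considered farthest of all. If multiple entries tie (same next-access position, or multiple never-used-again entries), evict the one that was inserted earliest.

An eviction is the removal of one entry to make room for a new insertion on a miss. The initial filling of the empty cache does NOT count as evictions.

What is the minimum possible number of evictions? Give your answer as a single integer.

Answer: 7

Derivation:
OPT (Belady) simulation (capacity=2):
  1. access 71: MISS. Cache: [71]
  2. access 67: MISS. Cache: [71 67]
  3. access 71: HIT. Next use of 71: step 4. Cache: [71 67]
  4. access 71: HIT. Next use of 71: step 5. Cache: [71 67]
  5. access 71: HIT. Next use of 71: step 7. Cache: [71 67]
  6. access 60: MISS, evict 67 (next use: step 9). Cache: [71 60]
  7. access 71: HIT. Next use of 71: step 8. Cache: [71 60]
  8. access 71: HIT. Next use of 71: step 12. Cache: [71 60]
  9. access 67: MISS, evict 71 (next use: step 12). Cache: [60 67]
  10. access 50: MISS, evict 67 (next use: step 15). Cache: [60 50]
  11. access 60: HIT. Next use of 60: step 14. Cache: [60 50]
  12. access 71: MISS, evict 50 (next use: step 19). Cache: [60 71]
  13. access 71: HIT. Next use of 71: step 16. Cache: [60 71]
  14. access 60: HIT. Next use of 60: step 17. Cache: [60 71]
  15. access 67: MISS, evict 60 (next use: step 17). Cache: [71 67]
  16. access 71: HIT. Next use of 71: never. Cache: [71 67]
  17. access 60: MISS, evict 71 (next use: never). Cache: [67 60]
  18. access 60: HIT. Next use of 60: never. Cache: [67 60]
  19. access 50: MISS, evict 60 (next use: never). Cache: [67 50]
  20. access 67: HIT. Next use of 67: never. Cache: [67 50]
  21. access 50: HIT. Next use of 50: never. Cache: [67 50]
Total: 12 hits, 9 misses, 7 evictions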